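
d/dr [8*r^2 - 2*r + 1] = 16*r - 2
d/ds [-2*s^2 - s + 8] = -4*s - 1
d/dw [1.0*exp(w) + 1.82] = 1.0*exp(w)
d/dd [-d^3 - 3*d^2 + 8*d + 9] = -3*d^2 - 6*d + 8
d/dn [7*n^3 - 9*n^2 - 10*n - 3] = 21*n^2 - 18*n - 10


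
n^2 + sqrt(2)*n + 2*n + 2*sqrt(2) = (n + 2)*(n + sqrt(2))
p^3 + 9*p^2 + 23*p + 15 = (p + 1)*(p + 3)*(p + 5)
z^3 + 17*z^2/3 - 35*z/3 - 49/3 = (z - 7/3)*(z + 1)*(z + 7)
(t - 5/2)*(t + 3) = t^2 + t/2 - 15/2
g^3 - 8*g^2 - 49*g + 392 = (g - 8)*(g - 7)*(g + 7)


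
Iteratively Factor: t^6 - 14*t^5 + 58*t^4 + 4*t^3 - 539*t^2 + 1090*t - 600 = (t - 5)*(t^5 - 9*t^4 + 13*t^3 + 69*t^2 - 194*t + 120) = (t - 5)*(t - 4)*(t^4 - 5*t^3 - 7*t^2 + 41*t - 30) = (t - 5)*(t - 4)*(t + 3)*(t^3 - 8*t^2 + 17*t - 10) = (t - 5)*(t - 4)*(t - 2)*(t + 3)*(t^2 - 6*t + 5) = (t - 5)*(t - 4)*(t - 2)*(t - 1)*(t + 3)*(t - 5)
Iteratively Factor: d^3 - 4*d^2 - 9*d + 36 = (d + 3)*(d^2 - 7*d + 12) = (d - 3)*(d + 3)*(d - 4)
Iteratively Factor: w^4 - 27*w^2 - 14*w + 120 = (w + 4)*(w^3 - 4*w^2 - 11*w + 30) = (w - 2)*(w + 4)*(w^2 - 2*w - 15) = (w - 2)*(w + 3)*(w + 4)*(w - 5)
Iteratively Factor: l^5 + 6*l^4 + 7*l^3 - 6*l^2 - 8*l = (l + 1)*(l^4 + 5*l^3 + 2*l^2 - 8*l) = (l - 1)*(l + 1)*(l^3 + 6*l^2 + 8*l) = (l - 1)*(l + 1)*(l + 4)*(l^2 + 2*l) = (l - 1)*(l + 1)*(l + 2)*(l + 4)*(l)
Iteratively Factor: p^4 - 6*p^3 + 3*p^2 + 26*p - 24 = (p - 4)*(p^3 - 2*p^2 - 5*p + 6) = (p - 4)*(p - 3)*(p^2 + p - 2) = (p - 4)*(p - 3)*(p - 1)*(p + 2)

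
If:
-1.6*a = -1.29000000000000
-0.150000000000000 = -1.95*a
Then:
No Solution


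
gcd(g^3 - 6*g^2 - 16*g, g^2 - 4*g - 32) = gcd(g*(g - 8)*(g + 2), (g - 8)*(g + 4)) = g - 8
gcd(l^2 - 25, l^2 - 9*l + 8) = 1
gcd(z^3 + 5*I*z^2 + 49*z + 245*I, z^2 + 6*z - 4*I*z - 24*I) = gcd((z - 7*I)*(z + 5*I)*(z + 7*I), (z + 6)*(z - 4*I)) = 1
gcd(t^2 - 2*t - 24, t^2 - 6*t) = t - 6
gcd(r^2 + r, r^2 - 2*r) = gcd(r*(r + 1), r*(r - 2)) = r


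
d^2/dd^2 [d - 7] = 0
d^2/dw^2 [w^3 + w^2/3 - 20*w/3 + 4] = 6*w + 2/3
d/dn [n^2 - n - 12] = 2*n - 1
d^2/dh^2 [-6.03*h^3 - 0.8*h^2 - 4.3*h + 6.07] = -36.18*h - 1.6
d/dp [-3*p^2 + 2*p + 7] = 2 - 6*p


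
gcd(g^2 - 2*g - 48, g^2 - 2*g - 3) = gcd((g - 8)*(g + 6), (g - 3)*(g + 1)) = 1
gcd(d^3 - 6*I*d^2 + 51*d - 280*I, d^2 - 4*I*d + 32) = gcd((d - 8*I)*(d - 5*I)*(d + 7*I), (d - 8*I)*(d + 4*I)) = d - 8*I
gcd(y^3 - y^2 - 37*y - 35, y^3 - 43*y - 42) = y^2 - 6*y - 7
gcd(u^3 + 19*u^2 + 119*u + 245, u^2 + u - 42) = u + 7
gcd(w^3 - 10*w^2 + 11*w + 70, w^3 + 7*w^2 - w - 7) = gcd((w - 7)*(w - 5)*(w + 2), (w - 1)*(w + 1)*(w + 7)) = 1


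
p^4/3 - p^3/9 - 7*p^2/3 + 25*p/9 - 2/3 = (p/3 + 1)*(p - 2)*(p - 1)*(p - 1/3)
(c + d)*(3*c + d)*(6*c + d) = 18*c^3 + 27*c^2*d + 10*c*d^2 + d^3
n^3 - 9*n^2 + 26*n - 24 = (n - 4)*(n - 3)*(n - 2)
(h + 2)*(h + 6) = h^2 + 8*h + 12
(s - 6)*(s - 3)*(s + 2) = s^3 - 7*s^2 + 36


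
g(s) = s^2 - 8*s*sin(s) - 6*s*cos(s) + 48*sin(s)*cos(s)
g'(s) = 6*s*sin(s) - 8*s*cos(s) + 2*s - 48*sin(s)^2 - 8*sin(s) + 48*cos(s)^2 - 6*cos(s)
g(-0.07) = -2.96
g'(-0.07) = 42.55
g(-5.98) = 97.96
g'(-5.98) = 54.31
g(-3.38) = -12.91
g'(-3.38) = 8.76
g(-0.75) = -24.17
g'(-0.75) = 10.42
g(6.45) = 2.73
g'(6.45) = 6.55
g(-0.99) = -24.40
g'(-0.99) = -8.37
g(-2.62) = 3.53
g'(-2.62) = 17.77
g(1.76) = -17.61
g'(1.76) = -34.79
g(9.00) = 82.50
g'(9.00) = 139.72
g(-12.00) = 278.00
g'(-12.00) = 29.38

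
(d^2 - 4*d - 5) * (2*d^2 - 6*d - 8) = 2*d^4 - 14*d^3 + 6*d^2 + 62*d + 40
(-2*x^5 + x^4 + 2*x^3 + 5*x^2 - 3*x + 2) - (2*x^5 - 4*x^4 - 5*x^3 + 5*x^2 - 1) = -4*x^5 + 5*x^4 + 7*x^3 - 3*x + 3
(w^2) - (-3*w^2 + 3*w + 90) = 4*w^2 - 3*w - 90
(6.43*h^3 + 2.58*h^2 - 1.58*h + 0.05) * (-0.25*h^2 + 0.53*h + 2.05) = -1.6075*h^5 + 2.7629*h^4 + 14.9439*h^3 + 4.4391*h^2 - 3.2125*h + 0.1025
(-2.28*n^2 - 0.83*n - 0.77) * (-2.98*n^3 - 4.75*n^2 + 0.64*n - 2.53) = 6.7944*n^5 + 13.3034*n^4 + 4.7779*n^3 + 8.8947*n^2 + 1.6071*n + 1.9481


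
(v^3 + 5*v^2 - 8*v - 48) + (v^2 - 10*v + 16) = v^3 + 6*v^2 - 18*v - 32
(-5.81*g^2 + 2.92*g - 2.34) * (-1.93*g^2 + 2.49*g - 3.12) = 11.2133*g^4 - 20.1025*g^3 + 29.9142*g^2 - 14.937*g + 7.3008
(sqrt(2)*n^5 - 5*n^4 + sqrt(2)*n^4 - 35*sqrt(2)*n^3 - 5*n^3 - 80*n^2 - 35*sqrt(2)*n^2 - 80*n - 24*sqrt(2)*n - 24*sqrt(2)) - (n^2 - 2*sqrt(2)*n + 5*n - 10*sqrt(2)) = sqrt(2)*n^5 - 5*n^4 + sqrt(2)*n^4 - 35*sqrt(2)*n^3 - 5*n^3 - 81*n^2 - 35*sqrt(2)*n^2 - 85*n - 22*sqrt(2)*n - 14*sqrt(2)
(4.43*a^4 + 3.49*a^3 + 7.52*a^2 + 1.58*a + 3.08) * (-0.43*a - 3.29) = -1.9049*a^5 - 16.0754*a^4 - 14.7157*a^3 - 25.4202*a^2 - 6.5226*a - 10.1332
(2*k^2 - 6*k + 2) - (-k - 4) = 2*k^2 - 5*k + 6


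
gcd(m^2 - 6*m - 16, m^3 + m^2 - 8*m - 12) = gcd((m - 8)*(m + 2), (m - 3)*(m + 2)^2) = m + 2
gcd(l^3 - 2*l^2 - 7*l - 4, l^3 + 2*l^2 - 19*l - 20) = l^2 - 3*l - 4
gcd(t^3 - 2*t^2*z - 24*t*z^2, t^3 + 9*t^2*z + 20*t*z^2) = t^2 + 4*t*z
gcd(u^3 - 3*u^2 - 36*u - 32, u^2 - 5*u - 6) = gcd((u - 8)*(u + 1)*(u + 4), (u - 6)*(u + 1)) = u + 1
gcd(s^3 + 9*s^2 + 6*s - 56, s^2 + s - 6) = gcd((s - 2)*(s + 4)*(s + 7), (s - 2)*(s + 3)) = s - 2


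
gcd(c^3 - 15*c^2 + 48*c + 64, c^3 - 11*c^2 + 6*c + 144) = c - 8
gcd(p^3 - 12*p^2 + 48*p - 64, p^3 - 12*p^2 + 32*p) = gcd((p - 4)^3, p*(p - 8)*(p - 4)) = p - 4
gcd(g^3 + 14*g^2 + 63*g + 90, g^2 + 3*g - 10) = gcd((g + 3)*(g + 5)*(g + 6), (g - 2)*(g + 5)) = g + 5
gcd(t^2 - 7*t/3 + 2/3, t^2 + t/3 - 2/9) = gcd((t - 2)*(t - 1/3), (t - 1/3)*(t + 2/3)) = t - 1/3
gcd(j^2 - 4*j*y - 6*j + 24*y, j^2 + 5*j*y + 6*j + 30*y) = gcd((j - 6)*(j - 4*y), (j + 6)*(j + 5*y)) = 1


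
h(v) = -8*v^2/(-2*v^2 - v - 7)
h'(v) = -8*v^2*(4*v + 1)/(-2*v^2 - v - 7)^2 - 16*v/(-2*v^2 - v - 7)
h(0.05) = 0.00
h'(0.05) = 0.11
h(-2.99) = 3.27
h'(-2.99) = -0.55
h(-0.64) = 0.46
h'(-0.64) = -1.33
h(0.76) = 0.52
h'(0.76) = 1.13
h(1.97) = 1.86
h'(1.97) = 0.90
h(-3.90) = 3.63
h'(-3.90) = -0.28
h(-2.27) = 2.74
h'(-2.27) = -0.94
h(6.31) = 3.43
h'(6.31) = 0.12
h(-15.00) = 4.07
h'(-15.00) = 0.00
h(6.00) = 3.39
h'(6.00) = 0.13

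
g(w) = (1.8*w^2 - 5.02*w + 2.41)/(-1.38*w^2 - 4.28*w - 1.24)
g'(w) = (2.76*w + 4.28)*(1.8*w^2 - 5.02*w + 2.41)/(-1.38*w^2 - 4.28*w - 1.24)^2 + (3.6*w - 5.02)/(-1.38*w^2 - 4.28*w - 1.24)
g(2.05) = 0.02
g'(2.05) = -0.16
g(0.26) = -0.50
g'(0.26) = 2.69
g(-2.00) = 10.92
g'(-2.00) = -14.31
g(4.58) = -0.34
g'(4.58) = -0.11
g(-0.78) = 5.90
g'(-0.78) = 3.74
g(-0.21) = -8.81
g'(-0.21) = 95.48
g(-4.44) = -6.37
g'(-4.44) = -3.16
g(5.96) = -0.48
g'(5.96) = -0.09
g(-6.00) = -3.86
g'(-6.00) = -0.82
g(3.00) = -0.13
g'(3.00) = -0.15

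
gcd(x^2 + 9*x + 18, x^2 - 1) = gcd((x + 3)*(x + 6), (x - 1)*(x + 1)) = 1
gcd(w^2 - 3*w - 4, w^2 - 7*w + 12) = w - 4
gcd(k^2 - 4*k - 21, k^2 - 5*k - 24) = k + 3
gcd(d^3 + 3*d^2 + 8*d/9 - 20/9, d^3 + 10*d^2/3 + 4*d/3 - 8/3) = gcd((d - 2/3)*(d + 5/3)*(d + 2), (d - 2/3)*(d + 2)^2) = d^2 + 4*d/3 - 4/3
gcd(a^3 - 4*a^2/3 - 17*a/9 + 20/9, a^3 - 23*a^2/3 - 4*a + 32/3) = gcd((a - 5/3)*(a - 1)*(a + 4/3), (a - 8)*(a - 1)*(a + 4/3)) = a^2 + a/3 - 4/3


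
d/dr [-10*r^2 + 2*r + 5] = 2 - 20*r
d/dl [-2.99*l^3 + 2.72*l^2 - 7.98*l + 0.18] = -8.97*l^2 + 5.44*l - 7.98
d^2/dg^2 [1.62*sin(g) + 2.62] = -1.62*sin(g)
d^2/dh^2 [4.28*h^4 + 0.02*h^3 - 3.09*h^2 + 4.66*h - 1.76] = 51.36*h^2 + 0.12*h - 6.18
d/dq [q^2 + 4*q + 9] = 2*q + 4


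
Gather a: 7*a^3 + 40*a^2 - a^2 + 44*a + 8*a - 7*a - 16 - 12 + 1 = 7*a^3 + 39*a^2 + 45*a - 27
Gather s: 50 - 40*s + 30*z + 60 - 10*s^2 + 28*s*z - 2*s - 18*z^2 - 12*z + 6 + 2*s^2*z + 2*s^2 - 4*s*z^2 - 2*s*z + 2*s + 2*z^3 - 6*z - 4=s^2*(2*z - 8) + s*(-4*z^2 + 26*z - 40) + 2*z^3 - 18*z^2 + 12*z + 112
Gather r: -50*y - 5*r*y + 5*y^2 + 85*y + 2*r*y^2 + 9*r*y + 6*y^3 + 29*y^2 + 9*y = r*(2*y^2 + 4*y) + 6*y^3 + 34*y^2 + 44*y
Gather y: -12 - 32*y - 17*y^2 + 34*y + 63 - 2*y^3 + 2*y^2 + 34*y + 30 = -2*y^3 - 15*y^2 + 36*y + 81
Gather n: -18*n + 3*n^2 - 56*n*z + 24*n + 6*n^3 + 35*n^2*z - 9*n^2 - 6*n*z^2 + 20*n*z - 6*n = 6*n^3 + n^2*(35*z - 6) + n*(-6*z^2 - 36*z)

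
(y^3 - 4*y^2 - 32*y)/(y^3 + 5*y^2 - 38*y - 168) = y*(y - 8)/(y^2 + y - 42)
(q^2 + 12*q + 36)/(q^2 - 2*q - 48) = (q + 6)/(q - 8)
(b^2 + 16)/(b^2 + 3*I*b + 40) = (b^2 + 16)/(b^2 + 3*I*b + 40)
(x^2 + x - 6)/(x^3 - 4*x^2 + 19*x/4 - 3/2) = 4*(x + 3)/(4*x^2 - 8*x + 3)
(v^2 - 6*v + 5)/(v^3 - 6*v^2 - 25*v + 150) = (v - 1)/(v^2 - v - 30)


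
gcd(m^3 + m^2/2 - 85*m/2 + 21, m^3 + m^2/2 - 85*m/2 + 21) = m^3 + m^2/2 - 85*m/2 + 21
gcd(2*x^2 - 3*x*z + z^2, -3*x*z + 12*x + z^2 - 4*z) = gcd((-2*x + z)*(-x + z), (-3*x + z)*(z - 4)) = 1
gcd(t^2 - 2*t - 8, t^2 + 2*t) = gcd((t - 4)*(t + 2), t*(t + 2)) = t + 2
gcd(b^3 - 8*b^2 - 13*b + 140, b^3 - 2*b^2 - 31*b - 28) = b^2 - 3*b - 28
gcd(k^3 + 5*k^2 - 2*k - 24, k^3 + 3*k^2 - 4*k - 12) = k^2 + k - 6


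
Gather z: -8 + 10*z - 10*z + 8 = 0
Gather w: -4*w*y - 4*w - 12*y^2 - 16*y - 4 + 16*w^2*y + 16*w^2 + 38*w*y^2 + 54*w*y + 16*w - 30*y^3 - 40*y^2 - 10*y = w^2*(16*y + 16) + w*(38*y^2 + 50*y + 12) - 30*y^3 - 52*y^2 - 26*y - 4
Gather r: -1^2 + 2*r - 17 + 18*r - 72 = 20*r - 90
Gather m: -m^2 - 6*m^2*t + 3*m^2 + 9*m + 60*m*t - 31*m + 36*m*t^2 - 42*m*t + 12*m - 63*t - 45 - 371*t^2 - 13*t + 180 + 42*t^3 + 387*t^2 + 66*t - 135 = m^2*(2 - 6*t) + m*(36*t^2 + 18*t - 10) + 42*t^3 + 16*t^2 - 10*t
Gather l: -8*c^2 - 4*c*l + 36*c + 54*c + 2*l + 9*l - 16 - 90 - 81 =-8*c^2 + 90*c + l*(11 - 4*c) - 187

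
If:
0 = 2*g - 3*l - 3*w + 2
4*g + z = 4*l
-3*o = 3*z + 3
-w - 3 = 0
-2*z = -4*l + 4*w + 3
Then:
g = 17/16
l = 35/8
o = -57/4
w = -3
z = 53/4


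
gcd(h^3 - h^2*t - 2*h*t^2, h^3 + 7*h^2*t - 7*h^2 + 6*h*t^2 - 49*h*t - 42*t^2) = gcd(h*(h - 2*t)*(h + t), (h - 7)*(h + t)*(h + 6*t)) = h + t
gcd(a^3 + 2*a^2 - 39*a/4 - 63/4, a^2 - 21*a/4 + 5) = 1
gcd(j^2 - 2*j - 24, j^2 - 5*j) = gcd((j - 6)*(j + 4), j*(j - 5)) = 1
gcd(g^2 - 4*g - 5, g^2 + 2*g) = 1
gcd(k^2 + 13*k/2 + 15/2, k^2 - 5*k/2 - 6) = k + 3/2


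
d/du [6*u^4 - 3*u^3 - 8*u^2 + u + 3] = 24*u^3 - 9*u^2 - 16*u + 1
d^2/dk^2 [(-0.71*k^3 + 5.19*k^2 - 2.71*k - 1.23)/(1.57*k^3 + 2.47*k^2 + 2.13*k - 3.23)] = (-3.5527136788005e-15*k^7 + 31.09228*k^6 - 25.833408*k^5 - 246.777624*k^4 + 204.82568*k^3 + 43.130136*k^2 - 250.419696*k + 40.217544)/(3.869893*k^9 + 18.264909*k^8 + 44.48595*k^7 + 40.743904*k^6 - 14.800152*k^5 - 90.30795*k^4 - 43.157562*k^3 + 33.345228*k^2 + 66.666231*k - 33.698267)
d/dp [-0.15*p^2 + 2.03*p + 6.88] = 2.03 - 0.3*p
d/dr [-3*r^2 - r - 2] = -6*r - 1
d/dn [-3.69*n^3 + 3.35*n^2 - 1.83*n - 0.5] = -11.07*n^2 + 6.7*n - 1.83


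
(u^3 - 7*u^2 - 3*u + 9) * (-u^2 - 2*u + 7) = -u^5 + 5*u^4 + 24*u^3 - 52*u^2 - 39*u + 63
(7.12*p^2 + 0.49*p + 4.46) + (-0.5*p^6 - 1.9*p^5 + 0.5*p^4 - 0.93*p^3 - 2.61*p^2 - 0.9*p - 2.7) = -0.5*p^6 - 1.9*p^5 + 0.5*p^4 - 0.93*p^3 + 4.51*p^2 - 0.41*p + 1.76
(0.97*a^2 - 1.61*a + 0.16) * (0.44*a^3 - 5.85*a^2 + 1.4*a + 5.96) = 0.4268*a^5 - 6.3829*a^4 + 10.8469*a^3 + 2.5912*a^2 - 9.3716*a + 0.9536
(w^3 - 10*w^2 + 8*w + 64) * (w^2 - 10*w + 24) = w^5 - 20*w^4 + 132*w^3 - 256*w^2 - 448*w + 1536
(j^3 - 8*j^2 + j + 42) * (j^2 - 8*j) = j^5 - 16*j^4 + 65*j^3 + 34*j^2 - 336*j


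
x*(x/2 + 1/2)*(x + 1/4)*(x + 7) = x^4/2 + 33*x^3/8 + 9*x^2/2 + 7*x/8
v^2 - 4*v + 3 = (v - 3)*(v - 1)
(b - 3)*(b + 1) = b^2 - 2*b - 3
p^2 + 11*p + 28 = (p + 4)*(p + 7)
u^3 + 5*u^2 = u^2*(u + 5)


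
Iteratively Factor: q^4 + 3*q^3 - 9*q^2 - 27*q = (q)*(q^3 + 3*q^2 - 9*q - 27) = q*(q + 3)*(q^2 - 9) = q*(q + 3)^2*(q - 3)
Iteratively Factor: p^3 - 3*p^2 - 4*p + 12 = (p - 3)*(p^2 - 4) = (p - 3)*(p + 2)*(p - 2)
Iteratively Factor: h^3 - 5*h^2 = (h - 5)*(h^2) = h*(h - 5)*(h)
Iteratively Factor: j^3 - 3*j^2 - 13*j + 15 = (j - 1)*(j^2 - 2*j - 15) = (j - 5)*(j - 1)*(j + 3)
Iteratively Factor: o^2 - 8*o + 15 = (o - 5)*(o - 3)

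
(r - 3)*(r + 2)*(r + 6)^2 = r^4 + 11*r^3 + 18*r^2 - 108*r - 216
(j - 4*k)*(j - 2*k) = j^2 - 6*j*k + 8*k^2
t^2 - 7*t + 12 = (t - 4)*(t - 3)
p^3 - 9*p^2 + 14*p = p*(p - 7)*(p - 2)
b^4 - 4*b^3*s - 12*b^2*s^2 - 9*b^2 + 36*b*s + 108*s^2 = (b - 3)*(b + 3)*(b - 6*s)*(b + 2*s)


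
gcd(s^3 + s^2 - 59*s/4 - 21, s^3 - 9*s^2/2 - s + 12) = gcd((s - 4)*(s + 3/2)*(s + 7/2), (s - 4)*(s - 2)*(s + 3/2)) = s^2 - 5*s/2 - 6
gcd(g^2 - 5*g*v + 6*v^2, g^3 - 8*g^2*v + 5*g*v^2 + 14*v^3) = -g + 2*v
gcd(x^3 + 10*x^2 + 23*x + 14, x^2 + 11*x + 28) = x + 7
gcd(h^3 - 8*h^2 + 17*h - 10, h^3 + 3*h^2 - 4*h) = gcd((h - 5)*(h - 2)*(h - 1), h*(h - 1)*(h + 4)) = h - 1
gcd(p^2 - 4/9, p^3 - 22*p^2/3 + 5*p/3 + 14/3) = p + 2/3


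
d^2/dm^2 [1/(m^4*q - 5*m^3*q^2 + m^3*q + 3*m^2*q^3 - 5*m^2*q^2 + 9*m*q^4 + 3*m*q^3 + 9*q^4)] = 2*((-6*m^2 + 15*m*q - 3*m - 3*q^2 + 5*q)*(m^4 - 5*m^3*q + m^3 + 3*m^2*q^2 - 5*m^2*q + 9*m*q^3 + 3*m*q^2 + 9*q^3) + (4*m^3 - 15*m^2*q + 3*m^2 + 6*m*q^2 - 10*m*q + 9*q^3 + 3*q^2)^2)/(q*(m^4 - 5*m^3*q + m^3 + 3*m^2*q^2 - 5*m^2*q + 9*m*q^3 + 3*m*q^2 + 9*q^3)^3)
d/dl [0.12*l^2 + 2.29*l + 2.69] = 0.24*l + 2.29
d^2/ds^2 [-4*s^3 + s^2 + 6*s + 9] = 2 - 24*s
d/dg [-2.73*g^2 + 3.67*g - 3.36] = 3.67 - 5.46*g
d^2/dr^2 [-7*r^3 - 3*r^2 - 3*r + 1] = -42*r - 6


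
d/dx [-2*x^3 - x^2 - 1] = 2*x*(-3*x - 1)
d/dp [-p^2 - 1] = -2*p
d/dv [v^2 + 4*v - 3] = 2*v + 4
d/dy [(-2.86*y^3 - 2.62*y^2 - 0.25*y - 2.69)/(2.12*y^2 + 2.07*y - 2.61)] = (-6.0632*y^4 - 11.8404*y^3 + 17.5004*y^2 + 25.082*y + 6.2208)/(4.4944*y^4 + 8.7768*y^3 - 6.7815*y^2 - 10.8054*y + 6.8121)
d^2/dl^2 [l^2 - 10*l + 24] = 2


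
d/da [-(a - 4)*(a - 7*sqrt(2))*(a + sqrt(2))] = -3*a^2 + 8*a + 12*sqrt(2)*a - 24*sqrt(2) + 14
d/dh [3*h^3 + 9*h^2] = 9*h*(h + 2)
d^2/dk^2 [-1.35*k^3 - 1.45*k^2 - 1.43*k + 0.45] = -8.1*k - 2.9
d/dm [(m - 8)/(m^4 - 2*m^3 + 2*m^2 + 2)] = (m^4 - 2*m^3 + 2*m^2 - 2*m*(m - 8)*(2*m^2 - 3*m + 2) + 2)/(m^4 - 2*m^3 + 2*m^2 + 2)^2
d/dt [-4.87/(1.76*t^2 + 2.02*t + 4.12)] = (17.1424*t + 9.8374)/(1.76*t^2 + 2.02*t + 4.12)^2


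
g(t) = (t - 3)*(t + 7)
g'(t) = 2*t + 4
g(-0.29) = -22.08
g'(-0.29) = 3.42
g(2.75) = -2.44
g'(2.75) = 9.50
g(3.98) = 10.76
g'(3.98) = 11.96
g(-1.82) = -24.97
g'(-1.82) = 0.36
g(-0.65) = -23.18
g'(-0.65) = 2.70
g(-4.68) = -17.82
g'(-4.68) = -5.36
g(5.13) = 25.84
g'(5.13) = 14.26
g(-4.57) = -18.40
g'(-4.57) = -5.14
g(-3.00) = -24.00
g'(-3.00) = -2.00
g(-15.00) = 144.00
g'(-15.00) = -26.00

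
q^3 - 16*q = q*(q - 4)*(q + 4)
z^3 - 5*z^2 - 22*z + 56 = (z - 7)*(z - 2)*(z + 4)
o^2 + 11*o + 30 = (o + 5)*(o + 6)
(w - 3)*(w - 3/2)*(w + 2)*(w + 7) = w^4 + 9*w^3/2 - 22*w^2 - 45*w/2 + 63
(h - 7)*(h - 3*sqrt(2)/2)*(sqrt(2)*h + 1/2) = sqrt(2)*h^3 - 7*sqrt(2)*h^2 - 5*h^2/2 - 3*sqrt(2)*h/4 + 35*h/2 + 21*sqrt(2)/4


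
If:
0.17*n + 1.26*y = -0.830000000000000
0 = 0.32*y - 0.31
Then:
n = -12.06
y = 0.97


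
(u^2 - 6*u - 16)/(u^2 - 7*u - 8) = (u + 2)/(u + 1)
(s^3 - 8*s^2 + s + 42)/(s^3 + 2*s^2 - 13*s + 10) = (s^3 - 8*s^2 + s + 42)/(s^3 + 2*s^2 - 13*s + 10)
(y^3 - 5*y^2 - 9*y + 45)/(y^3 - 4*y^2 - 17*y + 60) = (y + 3)/(y + 4)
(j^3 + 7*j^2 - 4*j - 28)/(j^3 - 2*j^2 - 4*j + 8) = (j + 7)/(j - 2)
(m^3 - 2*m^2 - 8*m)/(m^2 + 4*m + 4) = m*(m - 4)/(m + 2)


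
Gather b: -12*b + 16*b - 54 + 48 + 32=4*b + 26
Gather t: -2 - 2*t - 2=-2*t - 4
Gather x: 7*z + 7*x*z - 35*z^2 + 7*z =7*x*z - 35*z^2 + 14*z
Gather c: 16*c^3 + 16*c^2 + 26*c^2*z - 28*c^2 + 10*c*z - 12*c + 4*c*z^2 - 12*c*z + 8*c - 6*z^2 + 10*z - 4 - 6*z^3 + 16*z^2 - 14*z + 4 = 16*c^3 + c^2*(26*z - 12) + c*(4*z^2 - 2*z - 4) - 6*z^3 + 10*z^2 - 4*z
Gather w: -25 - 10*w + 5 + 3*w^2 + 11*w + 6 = 3*w^2 + w - 14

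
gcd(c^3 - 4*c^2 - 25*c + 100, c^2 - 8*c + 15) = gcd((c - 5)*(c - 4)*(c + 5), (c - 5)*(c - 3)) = c - 5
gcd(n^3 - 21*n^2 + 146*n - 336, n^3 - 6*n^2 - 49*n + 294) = n^2 - 13*n + 42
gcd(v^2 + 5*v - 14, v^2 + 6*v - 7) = v + 7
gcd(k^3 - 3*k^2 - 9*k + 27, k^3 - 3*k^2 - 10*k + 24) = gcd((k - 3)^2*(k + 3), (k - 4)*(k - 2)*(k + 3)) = k + 3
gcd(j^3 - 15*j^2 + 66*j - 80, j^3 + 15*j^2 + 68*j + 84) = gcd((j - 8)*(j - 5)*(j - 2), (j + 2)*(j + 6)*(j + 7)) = 1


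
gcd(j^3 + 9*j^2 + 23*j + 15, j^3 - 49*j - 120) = j^2 + 8*j + 15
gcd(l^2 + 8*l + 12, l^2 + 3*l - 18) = l + 6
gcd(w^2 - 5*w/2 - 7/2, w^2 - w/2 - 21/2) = w - 7/2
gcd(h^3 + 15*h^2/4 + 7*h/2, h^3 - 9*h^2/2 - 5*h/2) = h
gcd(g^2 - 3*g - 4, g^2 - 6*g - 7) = g + 1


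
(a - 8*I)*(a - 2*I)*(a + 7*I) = a^3 - 3*I*a^2 + 54*a - 112*I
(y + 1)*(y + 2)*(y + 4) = y^3 + 7*y^2 + 14*y + 8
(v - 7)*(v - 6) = v^2 - 13*v + 42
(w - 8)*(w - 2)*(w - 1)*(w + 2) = w^4 - 9*w^3 + 4*w^2 + 36*w - 32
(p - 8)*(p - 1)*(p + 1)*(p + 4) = p^4 - 4*p^3 - 33*p^2 + 4*p + 32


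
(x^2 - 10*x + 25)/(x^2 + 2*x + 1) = (x^2 - 10*x + 25)/(x^2 + 2*x + 1)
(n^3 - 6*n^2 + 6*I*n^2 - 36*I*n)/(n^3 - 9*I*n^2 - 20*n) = (n^2 + 6*n*(-1 + I) - 36*I)/(n^2 - 9*I*n - 20)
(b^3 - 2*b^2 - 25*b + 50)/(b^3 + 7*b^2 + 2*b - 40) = (b - 5)/(b + 4)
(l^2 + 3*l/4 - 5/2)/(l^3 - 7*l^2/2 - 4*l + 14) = (4*l - 5)/(2*(2*l^2 - 11*l + 14))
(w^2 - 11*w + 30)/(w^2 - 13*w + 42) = (w - 5)/(w - 7)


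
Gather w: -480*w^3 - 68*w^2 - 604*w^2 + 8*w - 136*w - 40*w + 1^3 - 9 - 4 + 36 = -480*w^3 - 672*w^2 - 168*w + 24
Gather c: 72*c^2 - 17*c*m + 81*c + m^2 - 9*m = 72*c^2 + c*(81 - 17*m) + m^2 - 9*m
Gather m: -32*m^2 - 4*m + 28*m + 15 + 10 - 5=-32*m^2 + 24*m + 20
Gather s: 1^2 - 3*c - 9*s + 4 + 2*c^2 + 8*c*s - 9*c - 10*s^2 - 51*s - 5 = 2*c^2 - 12*c - 10*s^2 + s*(8*c - 60)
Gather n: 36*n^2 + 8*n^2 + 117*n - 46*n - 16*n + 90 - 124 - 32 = 44*n^2 + 55*n - 66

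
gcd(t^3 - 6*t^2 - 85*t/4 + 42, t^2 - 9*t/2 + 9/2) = t - 3/2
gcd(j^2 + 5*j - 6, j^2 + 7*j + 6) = j + 6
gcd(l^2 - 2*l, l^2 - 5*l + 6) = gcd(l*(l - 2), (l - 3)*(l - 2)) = l - 2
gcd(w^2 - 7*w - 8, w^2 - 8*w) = w - 8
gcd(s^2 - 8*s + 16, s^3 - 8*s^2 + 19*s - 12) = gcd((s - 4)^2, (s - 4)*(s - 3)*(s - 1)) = s - 4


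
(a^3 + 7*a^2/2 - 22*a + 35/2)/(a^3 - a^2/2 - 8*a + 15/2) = (a + 7)/(a + 3)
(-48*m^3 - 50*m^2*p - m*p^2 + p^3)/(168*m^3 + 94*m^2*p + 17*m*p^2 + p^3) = (-8*m^2 - 7*m*p + p^2)/(28*m^2 + 11*m*p + p^2)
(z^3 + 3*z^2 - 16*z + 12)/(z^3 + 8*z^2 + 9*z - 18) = (z - 2)/(z + 3)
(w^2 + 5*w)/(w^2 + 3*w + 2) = w*(w + 5)/(w^2 + 3*w + 2)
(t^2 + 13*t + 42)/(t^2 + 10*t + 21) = (t + 6)/(t + 3)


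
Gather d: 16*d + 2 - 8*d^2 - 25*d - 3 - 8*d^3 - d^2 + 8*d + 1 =-8*d^3 - 9*d^2 - d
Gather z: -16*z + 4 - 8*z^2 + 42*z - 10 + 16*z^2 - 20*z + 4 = 8*z^2 + 6*z - 2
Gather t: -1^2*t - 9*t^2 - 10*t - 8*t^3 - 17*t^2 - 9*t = -8*t^3 - 26*t^2 - 20*t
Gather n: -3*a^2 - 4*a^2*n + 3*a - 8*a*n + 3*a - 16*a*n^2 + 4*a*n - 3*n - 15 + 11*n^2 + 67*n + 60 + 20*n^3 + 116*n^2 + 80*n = -3*a^2 + 6*a + 20*n^3 + n^2*(127 - 16*a) + n*(-4*a^2 - 4*a + 144) + 45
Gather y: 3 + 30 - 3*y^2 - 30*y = -3*y^2 - 30*y + 33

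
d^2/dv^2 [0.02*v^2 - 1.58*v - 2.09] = 0.0400000000000000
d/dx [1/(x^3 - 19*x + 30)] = (19 - 3*x^2)/(x^3 - 19*x + 30)^2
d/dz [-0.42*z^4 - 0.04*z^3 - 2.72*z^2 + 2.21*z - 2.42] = -1.68*z^3 - 0.12*z^2 - 5.44*z + 2.21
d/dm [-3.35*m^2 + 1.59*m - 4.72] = 1.59 - 6.7*m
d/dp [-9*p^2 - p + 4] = -18*p - 1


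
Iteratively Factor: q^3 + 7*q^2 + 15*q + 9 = (q + 3)*(q^2 + 4*q + 3) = (q + 1)*(q + 3)*(q + 3)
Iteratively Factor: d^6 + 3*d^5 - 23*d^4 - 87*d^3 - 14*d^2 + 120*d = (d + 3)*(d^5 - 23*d^3 - 18*d^2 + 40*d) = d*(d + 3)*(d^4 - 23*d^2 - 18*d + 40) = d*(d + 2)*(d + 3)*(d^3 - 2*d^2 - 19*d + 20) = d*(d - 5)*(d + 2)*(d + 3)*(d^2 + 3*d - 4) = d*(d - 5)*(d + 2)*(d + 3)*(d + 4)*(d - 1)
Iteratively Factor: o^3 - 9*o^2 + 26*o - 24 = (o - 3)*(o^2 - 6*o + 8) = (o - 3)*(o - 2)*(o - 4)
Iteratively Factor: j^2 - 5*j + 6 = (j - 3)*(j - 2)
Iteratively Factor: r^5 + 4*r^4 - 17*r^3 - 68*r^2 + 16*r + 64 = (r + 1)*(r^4 + 3*r^3 - 20*r^2 - 48*r + 64) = (r + 1)*(r + 4)*(r^3 - r^2 - 16*r + 16) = (r + 1)*(r + 4)^2*(r^2 - 5*r + 4) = (r - 4)*(r + 1)*(r + 4)^2*(r - 1)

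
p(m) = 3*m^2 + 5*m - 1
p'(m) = 6*m + 5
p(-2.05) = 1.36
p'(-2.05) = -7.30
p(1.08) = 7.90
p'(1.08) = 11.48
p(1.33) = 10.96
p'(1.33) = 12.98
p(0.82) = 5.12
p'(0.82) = 9.92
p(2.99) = 40.77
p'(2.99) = 22.94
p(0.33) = 0.98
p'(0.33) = 6.98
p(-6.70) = 100.17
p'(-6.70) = -35.20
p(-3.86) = 24.40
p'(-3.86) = -18.16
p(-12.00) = 371.00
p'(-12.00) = -67.00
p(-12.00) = 371.00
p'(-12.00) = -67.00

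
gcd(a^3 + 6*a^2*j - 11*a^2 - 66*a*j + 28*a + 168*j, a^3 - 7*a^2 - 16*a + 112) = a^2 - 11*a + 28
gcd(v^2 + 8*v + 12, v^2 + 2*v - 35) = 1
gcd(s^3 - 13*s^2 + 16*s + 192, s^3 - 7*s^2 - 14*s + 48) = s^2 - 5*s - 24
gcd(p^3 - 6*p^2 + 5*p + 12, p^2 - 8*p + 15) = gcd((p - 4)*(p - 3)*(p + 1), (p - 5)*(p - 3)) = p - 3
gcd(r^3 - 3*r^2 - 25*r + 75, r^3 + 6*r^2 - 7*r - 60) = r^2 + 2*r - 15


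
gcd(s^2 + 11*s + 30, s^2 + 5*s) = s + 5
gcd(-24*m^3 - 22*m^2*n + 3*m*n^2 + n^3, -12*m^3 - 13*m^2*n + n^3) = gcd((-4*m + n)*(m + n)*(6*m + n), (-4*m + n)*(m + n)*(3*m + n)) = 4*m^2 + 3*m*n - n^2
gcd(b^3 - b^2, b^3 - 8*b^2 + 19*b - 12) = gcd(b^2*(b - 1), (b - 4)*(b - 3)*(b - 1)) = b - 1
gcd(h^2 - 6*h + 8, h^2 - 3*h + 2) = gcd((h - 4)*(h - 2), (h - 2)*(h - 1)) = h - 2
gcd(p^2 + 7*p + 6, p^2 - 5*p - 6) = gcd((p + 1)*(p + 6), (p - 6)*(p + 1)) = p + 1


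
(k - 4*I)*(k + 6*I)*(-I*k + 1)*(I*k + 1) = k^4 + 2*I*k^3 + 25*k^2 + 2*I*k + 24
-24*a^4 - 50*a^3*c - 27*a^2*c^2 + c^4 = (-6*a + c)*(a + c)^2*(4*a + c)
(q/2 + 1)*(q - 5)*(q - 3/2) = q^3/2 - 9*q^2/4 - 11*q/4 + 15/2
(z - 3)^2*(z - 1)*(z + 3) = z^4 - 4*z^3 - 6*z^2 + 36*z - 27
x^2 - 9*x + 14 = (x - 7)*(x - 2)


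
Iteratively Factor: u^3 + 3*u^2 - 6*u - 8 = (u + 4)*(u^2 - u - 2) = (u + 1)*(u + 4)*(u - 2)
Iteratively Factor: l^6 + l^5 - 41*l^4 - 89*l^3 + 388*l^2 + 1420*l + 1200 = (l - 5)*(l^5 + 6*l^4 - 11*l^3 - 144*l^2 - 332*l - 240) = (l - 5)*(l + 3)*(l^4 + 3*l^3 - 20*l^2 - 84*l - 80) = (l - 5)*(l + 2)*(l + 3)*(l^3 + l^2 - 22*l - 40) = (l - 5)*(l + 2)*(l + 3)*(l + 4)*(l^2 - 3*l - 10) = (l - 5)*(l + 2)^2*(l + 3)*(l + 4)*(l - 5)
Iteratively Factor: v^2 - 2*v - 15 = (v + 3)*(v - 5)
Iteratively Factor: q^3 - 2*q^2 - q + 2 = (q - 1)*(q^2 - q - 2) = (q - 2)*(q - 1)*(q + 1)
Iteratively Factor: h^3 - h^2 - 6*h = (h + 2)*(h^2 - 3*h) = h*(h + 2)*(h - 3)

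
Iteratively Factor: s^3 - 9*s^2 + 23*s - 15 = (s - 3)*(s^2 - 6*s + 5) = (s - 5)*(s - 3)*(s - 1)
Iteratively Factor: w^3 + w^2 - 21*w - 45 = (w - 5)*(w^2 + 6*w + 9) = (w - 5)*(w + 3)*(w + 3)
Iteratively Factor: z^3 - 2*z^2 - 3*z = (z - 3)*(z^2 + z) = (z - 3)*(z + 1)*(z)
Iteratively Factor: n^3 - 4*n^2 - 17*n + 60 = (n + 4)*(n^2 - 8*n + 15) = (n - 5)*(n + 4)*(n - 3)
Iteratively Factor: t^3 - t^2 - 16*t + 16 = (t - 1)*(t^2 - 16) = (t - 4)*(t - 1)*(t + 4)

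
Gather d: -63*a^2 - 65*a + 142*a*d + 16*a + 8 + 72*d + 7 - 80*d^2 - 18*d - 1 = -63*a^2 - 49*a - 80*d^2 + d*(142*a + 54) + 14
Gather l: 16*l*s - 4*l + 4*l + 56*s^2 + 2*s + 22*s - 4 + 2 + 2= 16*l*s + 56*s^2 + 24*s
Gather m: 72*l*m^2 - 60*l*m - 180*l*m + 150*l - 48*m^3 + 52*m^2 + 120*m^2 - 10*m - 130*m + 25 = 150*l - 48*m^3 + m^2*(72*l + 172) + m*(-240*l - 140) + 25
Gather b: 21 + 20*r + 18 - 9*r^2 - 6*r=-9*r^2 + 14*r + 39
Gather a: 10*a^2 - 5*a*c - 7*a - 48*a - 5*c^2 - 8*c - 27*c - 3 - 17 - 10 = 10*a^2 + a*(-5*c - 55) - 5*c^2 - 35*c - 30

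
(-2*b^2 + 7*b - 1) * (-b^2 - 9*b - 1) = 2*b^4 + 11*b^3 - 60*b^2 + 2*b + 1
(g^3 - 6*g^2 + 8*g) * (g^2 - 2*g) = g^5 - 8*g^4 + 20*g^3 - 16*g^2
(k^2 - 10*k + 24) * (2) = 2*k^2 - 20*k + 48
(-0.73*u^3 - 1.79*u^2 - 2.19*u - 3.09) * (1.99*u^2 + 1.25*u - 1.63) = -1.4527*u^5 - 4.4746*u^4 - 5.4057*u^3 - 5.9689*u^2 - 0.2928*u + 5.0367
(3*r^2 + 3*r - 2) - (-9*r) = 3*r^2 + 12*r - 2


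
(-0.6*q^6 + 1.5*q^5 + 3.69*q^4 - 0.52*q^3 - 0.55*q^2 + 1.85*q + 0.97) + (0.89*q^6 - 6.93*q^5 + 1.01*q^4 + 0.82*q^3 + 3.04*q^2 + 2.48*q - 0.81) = 0.29*q^6 - 5.43*q^5 + 4.7*q^4 + 0.3*q^3 + 2.49*q^2 + 4.33*q + 0.16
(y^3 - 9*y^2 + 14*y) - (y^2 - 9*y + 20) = y^3 - 10*y^2 + 23*y - 20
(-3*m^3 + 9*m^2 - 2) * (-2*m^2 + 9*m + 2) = 6*m^5 - 45*m^4 + 75*m^3 + 22*m^2 - 18*m - 4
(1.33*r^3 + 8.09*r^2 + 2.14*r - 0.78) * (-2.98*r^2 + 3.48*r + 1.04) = -3.9634*r^5 - 19.4798*r^4 + 23.1592*r^3 + 18.1852*r^2 - 0.4888*r - 0.8112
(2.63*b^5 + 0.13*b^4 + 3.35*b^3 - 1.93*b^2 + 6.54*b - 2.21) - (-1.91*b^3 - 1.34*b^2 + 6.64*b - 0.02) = 2.63*b^5 + 0.13*b^4 + 5.26*b^3 - 0.59*b^2 - 0.0999999999999996*b - 2.19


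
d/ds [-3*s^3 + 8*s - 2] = 8 - 9*s^2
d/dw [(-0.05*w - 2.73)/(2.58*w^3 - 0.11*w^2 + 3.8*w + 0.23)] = (0.258*w^3 + 21.1247*w^2 - 0.6006*w + 10.3625)/(6.6564*w^6 - 0.5676*w^5 + 19.6201*w^4 + 0.3508*w^3 + 14.3894*w^2 + 1.748*w + 0.0529)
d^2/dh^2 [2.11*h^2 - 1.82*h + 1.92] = 4.22000000000000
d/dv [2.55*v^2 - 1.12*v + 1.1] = 5.1*v - 1.12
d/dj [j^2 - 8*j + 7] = 2*j - 8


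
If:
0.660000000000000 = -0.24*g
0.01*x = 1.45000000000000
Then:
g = -2.75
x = 145.00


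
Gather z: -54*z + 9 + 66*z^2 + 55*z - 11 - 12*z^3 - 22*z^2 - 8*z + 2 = -12*z^3 + 44*z^2 - 7*z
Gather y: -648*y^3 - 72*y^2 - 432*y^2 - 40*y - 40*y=-648*y^3 - 504*y^2 - 80*y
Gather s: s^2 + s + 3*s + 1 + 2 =s^2 + 4*s + 3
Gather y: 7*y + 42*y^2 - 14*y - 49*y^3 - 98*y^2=-49*y^3 - 56*y^2 - 7*y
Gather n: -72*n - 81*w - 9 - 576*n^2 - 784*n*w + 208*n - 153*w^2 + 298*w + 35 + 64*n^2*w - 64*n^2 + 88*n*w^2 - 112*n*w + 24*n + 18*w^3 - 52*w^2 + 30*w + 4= n^2*(64*w - 640) + n*(88*w^2 - 896*w + 160) + 18*w^3 - 205*w^2 + 247*w + 30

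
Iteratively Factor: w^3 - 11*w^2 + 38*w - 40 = (w - 4)*(w^2 - 7*w + 10) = (w - 4)*(w - 2)*(w - 5)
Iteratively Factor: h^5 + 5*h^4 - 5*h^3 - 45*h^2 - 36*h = (h + 3)*(h^4 + 2*h^3 - 11*h^2 - 12*h) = h*(h + 3)*(h^3 + 2*h^2 - 11*h - 12) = h*(h + 1)*(h + 3)*(h^2 + h - 12) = h*(h + 1)*(h + 3)*(h + 4)*(h - 3)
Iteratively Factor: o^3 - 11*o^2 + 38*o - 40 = (o - 5)*(o^2 - 6*o + 8) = (o - 5)*(o - 2)*(o - 4)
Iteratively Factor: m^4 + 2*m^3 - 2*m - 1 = (m + 1)*(m^3 + m^2 - m - 1) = (m - 1)*(m + 1)*(m^2 + 2*m + 1) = (m - 1)*(m + 1)^2*(m + 1)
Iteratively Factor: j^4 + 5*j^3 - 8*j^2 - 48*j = (j + 4)*(j^3 + j^2 - 12*j) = (j + 4)^2*(j^2 - 3*j) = j*(j + 4)^2*(j - 3)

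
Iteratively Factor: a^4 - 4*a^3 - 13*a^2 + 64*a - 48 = (a - 3)*(a^3 - a^2 - 16*a + 16) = (a - 3)*(a - 1)*(a^2 - 16) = (a - 4)*(a - 3)*(a - 1)*(a + 4)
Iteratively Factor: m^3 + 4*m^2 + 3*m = (m)*(m^2 + 4*m + 3) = m*(m + 1)*(m + 3)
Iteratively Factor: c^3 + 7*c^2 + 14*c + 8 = (c + 4)*(c^2 + 3*c + 2) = (c + 2)*(c + 4)*(c + 1)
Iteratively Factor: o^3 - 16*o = (o)*(o^2 - 16) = o*(o + 4)*(o - 4)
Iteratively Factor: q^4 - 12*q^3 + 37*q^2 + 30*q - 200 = (q - 4)*(q^3 - 8*q^2 + 5*q + 50) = (q - 5)*(q - 4)*(q^2 - 3*q - 10) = (q - 5)^2*(q - 4)*(q + 2)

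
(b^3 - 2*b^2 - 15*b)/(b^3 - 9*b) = (b - 5)/(b - 3)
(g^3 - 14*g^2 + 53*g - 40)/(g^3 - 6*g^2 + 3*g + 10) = (g^2 - 9*g + 8)/(g^2 - g - 2)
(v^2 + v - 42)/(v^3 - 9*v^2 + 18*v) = (v + 7)/(v*(v - 3))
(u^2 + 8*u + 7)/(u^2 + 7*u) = (u + 1)/u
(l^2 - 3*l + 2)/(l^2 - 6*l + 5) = (l - 2)/(l - 5)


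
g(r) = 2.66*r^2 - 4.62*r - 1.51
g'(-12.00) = -68.46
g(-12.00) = 436.97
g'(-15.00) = -84.42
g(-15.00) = 666.29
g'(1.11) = 1.29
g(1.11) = -3.36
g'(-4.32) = -27.60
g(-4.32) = 68.09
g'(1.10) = 1.23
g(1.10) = -3.37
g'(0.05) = -4.35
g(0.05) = -1.73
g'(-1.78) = -14.09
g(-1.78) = 15.14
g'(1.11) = 1.29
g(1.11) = -3.36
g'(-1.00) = -9.94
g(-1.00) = 5.77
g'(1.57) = 3.73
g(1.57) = -2.21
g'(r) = 5.32*r - 4.62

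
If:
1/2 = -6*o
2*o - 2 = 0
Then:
No Solution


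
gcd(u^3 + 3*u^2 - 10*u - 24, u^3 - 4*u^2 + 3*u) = u - 3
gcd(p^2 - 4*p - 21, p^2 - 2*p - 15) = p + 3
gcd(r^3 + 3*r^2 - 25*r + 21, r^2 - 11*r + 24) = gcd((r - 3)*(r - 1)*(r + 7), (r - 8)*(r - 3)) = r - 3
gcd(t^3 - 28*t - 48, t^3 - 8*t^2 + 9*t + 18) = t - 6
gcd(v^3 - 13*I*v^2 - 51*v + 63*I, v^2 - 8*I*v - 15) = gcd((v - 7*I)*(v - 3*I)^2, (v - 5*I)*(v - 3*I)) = v - 3*I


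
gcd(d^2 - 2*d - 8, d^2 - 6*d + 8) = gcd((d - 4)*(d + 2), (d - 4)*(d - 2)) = d - 4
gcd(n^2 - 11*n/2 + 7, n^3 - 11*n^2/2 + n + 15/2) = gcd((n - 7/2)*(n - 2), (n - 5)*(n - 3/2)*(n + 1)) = 1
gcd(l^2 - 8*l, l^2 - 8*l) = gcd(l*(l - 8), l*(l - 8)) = l^2 - 8*l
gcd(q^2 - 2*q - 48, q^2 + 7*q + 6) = q + 6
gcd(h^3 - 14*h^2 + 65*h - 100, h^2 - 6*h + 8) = h - 4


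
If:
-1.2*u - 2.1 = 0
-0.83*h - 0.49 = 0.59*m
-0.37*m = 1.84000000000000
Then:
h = 2.94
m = -4.97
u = -1.75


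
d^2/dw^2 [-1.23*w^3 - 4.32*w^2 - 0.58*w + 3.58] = -7.38*w - 8.64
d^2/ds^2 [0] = 0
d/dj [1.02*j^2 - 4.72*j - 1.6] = 2.04*j - 4.72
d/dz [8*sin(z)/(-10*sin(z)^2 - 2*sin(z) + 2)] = 4*(5*sin(z)^2 + 1)*cos(z)/(5*sin(z)^2 + sin(z) - 1)^2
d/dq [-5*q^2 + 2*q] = 2 - 10*q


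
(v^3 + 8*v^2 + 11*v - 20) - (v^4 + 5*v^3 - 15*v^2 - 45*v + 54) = -v^4 - 4*v^3 + 23*v^2 + 56*v - 74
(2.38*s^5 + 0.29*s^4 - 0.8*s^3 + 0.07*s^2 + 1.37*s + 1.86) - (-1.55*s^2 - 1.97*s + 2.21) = 2.38*s^5 + 0.29*s^4 - 0.8*s^3 + 1.62*s^2 + 3.34*s - 0.35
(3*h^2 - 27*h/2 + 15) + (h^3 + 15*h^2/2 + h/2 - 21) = h^3 + 21*h^2/2 - 13*h - 6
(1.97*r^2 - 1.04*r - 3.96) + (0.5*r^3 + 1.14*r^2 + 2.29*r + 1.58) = 0.5*r^3 + 3.11*r^2 + 1.25*r - 2.38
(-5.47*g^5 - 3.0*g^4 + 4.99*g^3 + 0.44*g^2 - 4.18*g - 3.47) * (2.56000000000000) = -14.0032*g^5 - 7.68*g^4 + 12.7744*g^3 + 1.1264*g^2 - 10.7008*g - 8.8832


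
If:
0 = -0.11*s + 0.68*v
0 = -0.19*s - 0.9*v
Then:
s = 0.00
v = 0.00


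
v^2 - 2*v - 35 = (v - 7)*(v + 5)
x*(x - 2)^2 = x^3 - 4*x^2 + 4*x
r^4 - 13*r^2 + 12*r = r*(r - 3)*(r - 1)*(r + 4)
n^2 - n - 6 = (n - 3)*(n + 2)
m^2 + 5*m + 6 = (m + 2)*(m + 3)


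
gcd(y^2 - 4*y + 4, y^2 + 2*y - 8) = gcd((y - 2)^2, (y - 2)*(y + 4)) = y - 2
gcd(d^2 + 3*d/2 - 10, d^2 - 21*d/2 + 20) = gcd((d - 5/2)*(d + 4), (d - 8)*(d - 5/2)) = d - 5/2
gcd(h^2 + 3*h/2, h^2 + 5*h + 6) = 1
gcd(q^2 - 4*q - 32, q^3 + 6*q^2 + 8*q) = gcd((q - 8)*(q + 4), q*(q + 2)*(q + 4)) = q + 4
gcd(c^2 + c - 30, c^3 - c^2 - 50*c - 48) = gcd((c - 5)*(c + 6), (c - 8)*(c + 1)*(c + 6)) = c + 6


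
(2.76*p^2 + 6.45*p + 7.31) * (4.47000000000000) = 12.3372*p^2 + 28.8315*p + 32.6757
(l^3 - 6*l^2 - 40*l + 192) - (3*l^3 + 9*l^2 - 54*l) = -2*l^3 - 15*l^2 + 14*l + 192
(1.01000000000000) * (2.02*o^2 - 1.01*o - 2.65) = 2.0402*o^2 - 1.0201*o - 2.6765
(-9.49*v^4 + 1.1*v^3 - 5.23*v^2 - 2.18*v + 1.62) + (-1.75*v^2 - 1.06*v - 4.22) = -9.49*v^4 + 1.1*v^3 - 6.98*v^2 - 3.24*v - 2.6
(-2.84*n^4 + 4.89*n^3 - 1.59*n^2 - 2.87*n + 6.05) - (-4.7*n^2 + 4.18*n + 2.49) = -2.84*n^4 + 4.89*n^3 + 3.11*n^2 - 7.05*n + 3.56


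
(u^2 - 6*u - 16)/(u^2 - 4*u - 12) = (u - 8)/(u - 6)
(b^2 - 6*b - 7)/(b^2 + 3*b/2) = 2*(b^2 - 6*b - 7)/(b*(2*b + 3))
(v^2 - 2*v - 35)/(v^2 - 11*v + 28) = (v + 5)/(v - 4)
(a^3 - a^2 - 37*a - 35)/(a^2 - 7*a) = a + 6 + 5/a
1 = 1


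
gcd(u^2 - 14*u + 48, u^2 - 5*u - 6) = u - 6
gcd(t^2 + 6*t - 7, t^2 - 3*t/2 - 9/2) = 1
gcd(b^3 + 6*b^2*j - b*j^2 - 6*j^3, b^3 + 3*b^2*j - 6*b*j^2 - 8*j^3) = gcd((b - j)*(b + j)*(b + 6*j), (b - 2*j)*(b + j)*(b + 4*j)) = b + j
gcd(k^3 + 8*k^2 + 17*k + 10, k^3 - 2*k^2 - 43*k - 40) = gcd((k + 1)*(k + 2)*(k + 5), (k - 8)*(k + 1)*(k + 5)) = k^2 + 6*k + 5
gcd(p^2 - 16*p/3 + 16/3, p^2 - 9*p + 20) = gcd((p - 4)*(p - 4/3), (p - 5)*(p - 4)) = p - 4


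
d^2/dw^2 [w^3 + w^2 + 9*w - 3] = 6*w + 2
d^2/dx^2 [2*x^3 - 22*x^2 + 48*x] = 12*x - 44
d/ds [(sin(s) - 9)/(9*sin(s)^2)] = (18 - sin(s))*cos(s)/(9*sin(s)^3)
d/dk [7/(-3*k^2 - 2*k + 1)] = 14*(3*k + 1)/(3*k^2 + 2*k - 1)^2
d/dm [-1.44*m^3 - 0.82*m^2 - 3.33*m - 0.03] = -4.32*m^2 - 1.64*m - 3.33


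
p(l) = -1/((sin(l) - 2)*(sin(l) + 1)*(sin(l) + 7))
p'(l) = cos(l)/((sin(l) - 2)*(sin(l) + 1)*(sin(l) + 7)^2) + cos(l)/((sin(l) - 2)*(sin(l) + 1)^2*(sin(l) + 7)) + cos(l)/((sin(l) - 2)^2*(sin(l) + 1)*(sin(l) + 7)) = 3*(sin(l)^2 + 4*sin(l) - 3)*cos(l)/((sin(l) - 2)^2*(sin(l) + 1)^2*(sin(l) + 7)^2)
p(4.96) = 1.83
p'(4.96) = -14.64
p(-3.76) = 0.06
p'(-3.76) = 0.00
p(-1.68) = 9.34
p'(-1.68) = 170.64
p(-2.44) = 0.17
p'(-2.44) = 0.33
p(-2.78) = 0.10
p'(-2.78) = 0.12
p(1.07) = 0.06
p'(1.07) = 0.01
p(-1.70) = 6.67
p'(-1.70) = 103.03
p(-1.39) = 3.42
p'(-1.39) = -37.60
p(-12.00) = 0.06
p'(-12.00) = 0.00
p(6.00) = 0.09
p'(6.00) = -0.10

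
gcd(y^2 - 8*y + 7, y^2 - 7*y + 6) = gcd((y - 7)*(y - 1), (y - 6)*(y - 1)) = y - 1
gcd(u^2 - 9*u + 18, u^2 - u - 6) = u - 3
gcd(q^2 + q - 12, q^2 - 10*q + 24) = 1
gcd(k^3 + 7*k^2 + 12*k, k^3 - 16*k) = k^2 + 4*k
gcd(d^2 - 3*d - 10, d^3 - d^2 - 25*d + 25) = d - 5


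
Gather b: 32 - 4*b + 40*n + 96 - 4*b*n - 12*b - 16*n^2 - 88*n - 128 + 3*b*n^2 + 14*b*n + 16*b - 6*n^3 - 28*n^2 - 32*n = b*(3*n^2 + 10*n) - 6*n^3 - 44*n^2 - 80*n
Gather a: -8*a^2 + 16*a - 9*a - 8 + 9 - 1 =-8*a^2 + 7*a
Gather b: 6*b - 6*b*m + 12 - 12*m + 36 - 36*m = b*(6 - 6*m) - 48*m + 48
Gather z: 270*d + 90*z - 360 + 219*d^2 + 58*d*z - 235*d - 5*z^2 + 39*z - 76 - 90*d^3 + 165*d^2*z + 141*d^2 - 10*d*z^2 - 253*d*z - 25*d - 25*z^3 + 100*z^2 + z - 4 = -90*d^3 + 360*d^2 + 10*d - 25*z^3 + z^2*(95 - 10*d) + z*(165*d^2 - 195*d + 130) - 440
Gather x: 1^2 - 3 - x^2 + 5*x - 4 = -x^2 + 5*x - 6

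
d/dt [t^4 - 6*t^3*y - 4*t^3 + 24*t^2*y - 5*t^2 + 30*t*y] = 4*t^3 - 18*t^2*y - 12*t^2 + 48*t*y - 10*t + 30*y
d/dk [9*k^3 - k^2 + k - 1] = 27*k^2 - 2*k + 1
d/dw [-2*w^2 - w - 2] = -4*w - 1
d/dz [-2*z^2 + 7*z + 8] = 7 - 4*z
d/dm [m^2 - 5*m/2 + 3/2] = 2*m - 5/2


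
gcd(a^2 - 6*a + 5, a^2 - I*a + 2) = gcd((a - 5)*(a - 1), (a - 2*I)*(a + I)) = 1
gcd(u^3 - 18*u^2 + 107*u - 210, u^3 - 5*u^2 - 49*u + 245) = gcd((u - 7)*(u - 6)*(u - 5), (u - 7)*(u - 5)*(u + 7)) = u^2 - 12*u + 35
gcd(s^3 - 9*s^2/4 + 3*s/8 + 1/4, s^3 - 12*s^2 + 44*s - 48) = s - 2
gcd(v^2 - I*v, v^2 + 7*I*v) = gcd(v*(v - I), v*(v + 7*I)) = v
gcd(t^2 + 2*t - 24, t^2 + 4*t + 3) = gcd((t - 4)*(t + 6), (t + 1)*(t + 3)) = 1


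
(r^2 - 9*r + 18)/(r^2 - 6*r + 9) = (r - 6)/(r - 3)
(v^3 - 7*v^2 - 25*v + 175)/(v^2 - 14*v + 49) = (v^2 - 25)/(v - 7)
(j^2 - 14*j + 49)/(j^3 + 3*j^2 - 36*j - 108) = (j^2 - 14*j + 49)/(j^3 + 3*j^2 - 36*j - 108)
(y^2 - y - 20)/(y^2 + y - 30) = (y + 4)/(y + 6)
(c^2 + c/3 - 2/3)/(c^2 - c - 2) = (c - 2/3)/(c - 2)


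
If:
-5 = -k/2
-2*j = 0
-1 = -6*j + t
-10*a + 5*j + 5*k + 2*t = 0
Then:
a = 24/5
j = 0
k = 10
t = -1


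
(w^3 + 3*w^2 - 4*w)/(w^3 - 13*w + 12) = w/(w - 3)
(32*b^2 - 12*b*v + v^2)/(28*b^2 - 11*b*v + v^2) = (-8*b + v)/(-7*b + v)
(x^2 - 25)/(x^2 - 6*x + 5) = (x + 5)/(x - 1)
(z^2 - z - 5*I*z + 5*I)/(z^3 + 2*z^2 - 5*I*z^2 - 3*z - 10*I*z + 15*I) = 1/(z + 3)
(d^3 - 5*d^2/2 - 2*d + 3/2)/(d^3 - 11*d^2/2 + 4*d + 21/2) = (2*d - 1)/(2*d - 7)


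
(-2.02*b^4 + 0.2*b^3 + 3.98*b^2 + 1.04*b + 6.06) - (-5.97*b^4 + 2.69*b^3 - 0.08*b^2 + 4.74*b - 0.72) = 3.95*b^4 - 2.49*b^3 + 4.06*b^2 - 3.7*b + 6.78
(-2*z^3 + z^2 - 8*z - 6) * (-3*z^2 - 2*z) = 6*z^5 + z^4 + 22*z^3 + 34*z^2 + 12*z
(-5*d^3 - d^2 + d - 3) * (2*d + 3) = -10*d^4 - 17*d^3 - d^2 - 3*d - 9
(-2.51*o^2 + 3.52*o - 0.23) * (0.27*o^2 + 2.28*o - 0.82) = -0.6777*o^4 - 4.7724*o^3 + 10.0217*o^2 - 3.4108*o + 0.1886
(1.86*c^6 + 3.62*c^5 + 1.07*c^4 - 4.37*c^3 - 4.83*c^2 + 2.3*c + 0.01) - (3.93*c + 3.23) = 1.86*c^6 + 3.62*c^5 + 1.07*c^4 - 4.37*c^3 - 4.83*c^2 - 1.63*c - 3.22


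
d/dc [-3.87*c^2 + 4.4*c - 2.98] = 4.4 - 7.74*c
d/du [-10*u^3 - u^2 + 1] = 2*u*(-15*u - 1)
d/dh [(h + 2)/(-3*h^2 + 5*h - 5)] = (-3*h^2 + 5*h + (h + 2)*(6*h - 5) - 5)/(3*h^2 - 5*h + 5)^2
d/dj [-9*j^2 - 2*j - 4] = -18*j - 2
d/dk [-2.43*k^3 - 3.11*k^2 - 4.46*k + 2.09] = -7.29*k^2 - 6.22*k - 4.46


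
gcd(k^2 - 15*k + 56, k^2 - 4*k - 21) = k - 7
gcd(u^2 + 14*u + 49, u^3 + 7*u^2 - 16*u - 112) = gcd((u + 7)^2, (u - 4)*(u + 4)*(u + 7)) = u + 7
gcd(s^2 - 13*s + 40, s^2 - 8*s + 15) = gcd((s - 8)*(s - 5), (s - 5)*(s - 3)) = s - 5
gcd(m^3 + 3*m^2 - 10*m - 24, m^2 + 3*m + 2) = m + 2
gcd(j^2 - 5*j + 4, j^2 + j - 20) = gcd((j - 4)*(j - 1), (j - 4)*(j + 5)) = j - 4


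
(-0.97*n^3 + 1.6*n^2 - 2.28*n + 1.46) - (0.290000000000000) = -0.97*n^3 + 1.6*n^2 - 2.28*n + 1.17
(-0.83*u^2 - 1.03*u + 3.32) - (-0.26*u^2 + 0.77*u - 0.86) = -0.57*u^2 - 1.8*u + 4.18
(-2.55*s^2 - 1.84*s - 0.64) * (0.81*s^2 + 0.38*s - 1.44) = -2.0655*s^4 - 2.4594*s^3 + 2.4544*s^2 + 2.4064*s + 0.9216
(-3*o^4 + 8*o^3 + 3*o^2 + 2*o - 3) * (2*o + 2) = -6*o^5 + 10*o^4 + 22*o^3 + 10*o^2 - 2*o - 6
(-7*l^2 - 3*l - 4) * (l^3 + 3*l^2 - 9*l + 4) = -7*l^5 - 24*l^4 + 50*l^3 - 13*l^2 + 24*l - 16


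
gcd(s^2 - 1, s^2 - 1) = s^2 - 1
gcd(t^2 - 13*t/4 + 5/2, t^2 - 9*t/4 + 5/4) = t - 5/4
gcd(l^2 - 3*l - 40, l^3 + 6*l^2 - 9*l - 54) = 1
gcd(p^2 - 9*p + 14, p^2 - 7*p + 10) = p - 2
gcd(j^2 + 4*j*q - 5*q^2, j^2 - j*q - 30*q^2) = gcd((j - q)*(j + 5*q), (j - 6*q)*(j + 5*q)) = j + 5*q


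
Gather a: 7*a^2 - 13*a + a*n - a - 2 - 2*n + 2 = 7*a^2 + a*(n - 14) - 2*n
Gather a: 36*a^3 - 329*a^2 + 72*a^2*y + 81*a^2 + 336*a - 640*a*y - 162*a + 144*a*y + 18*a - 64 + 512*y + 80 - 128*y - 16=36*a^3 + a^2*(72*y - 248) + a*(192 - 496*y) + 384*y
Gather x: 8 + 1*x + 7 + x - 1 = 2*x + 14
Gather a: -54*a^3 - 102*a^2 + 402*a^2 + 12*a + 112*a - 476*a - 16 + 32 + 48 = -54*a^3 + 300*a^2 - 352*a + 64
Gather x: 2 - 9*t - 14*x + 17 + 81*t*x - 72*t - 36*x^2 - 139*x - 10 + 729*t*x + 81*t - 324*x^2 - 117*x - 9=-360*x^2 + x*(810*t - 270)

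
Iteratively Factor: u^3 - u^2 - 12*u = (u + 3)*(u^2 - 4*u) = (u - 4)*(u + 3)*(u)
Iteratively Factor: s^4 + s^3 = (s)*(s^3 + s^2) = s^2*(s^2 + s) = s^2*(s + 1)*(s)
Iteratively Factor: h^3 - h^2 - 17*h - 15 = (h + 3)*(h^2 - 4*h - 5) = (h + 1)*(h + 3)*(h - 5)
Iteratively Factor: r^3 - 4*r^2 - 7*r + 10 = (r - 5)*(r^2 + r - 2) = (r - 5)*(r + 2)*(r - 1)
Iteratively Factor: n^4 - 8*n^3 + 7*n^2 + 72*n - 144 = (n - 4)*(n^3 - 4*n^2 - 9*n + 36) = (n - 4)*(n - 3)*(n^2 - n - 12) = (n - 4)^2*(n - 3)*(n + 3)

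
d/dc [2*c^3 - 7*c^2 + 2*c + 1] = 6*c^2 - 14*c + 2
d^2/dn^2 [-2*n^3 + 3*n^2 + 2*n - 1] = 6 - 12*n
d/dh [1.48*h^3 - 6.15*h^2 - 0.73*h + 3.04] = 4.44*h^2 - 12.3*h - 0.73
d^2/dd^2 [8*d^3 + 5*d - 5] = 48*d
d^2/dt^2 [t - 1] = 0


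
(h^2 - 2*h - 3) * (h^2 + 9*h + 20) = h^4 + 7*h^3 - h^2 - 67*h - 60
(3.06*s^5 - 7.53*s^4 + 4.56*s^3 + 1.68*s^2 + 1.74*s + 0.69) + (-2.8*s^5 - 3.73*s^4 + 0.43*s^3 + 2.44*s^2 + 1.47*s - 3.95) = 0.26*s^5 - 11.26*s^4 + 4.99*s^3 + 4.12*s^2 + 3.21*s - 3.26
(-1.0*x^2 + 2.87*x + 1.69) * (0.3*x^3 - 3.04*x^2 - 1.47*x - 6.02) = -0.3*x^5 + 3.901*x^4 - 6.7478*x^3 - 3.3365*x^2 - 19.7617*x - 10.1738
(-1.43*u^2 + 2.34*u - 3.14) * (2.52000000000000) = -3.6036*u^2 + 5.8968*u - 7.9128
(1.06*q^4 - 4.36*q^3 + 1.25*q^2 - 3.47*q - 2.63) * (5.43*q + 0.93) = 5.7558*q^5 - 22.689*q^4 + 2.7327*q^3 - 17.6796*q^2 - 17.508*q - 2.4459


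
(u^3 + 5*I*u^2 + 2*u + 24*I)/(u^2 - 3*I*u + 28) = (u^2 + I*u + 6)/(u - 7*I)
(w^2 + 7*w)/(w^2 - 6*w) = (w + 7)/(w - 6)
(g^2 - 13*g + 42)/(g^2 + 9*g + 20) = (g^2 - 13*g + 42)/(g^2 + 9*g + 20)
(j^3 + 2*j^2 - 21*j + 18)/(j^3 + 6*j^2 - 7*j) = (j^2 + 3*j - 18)/(j*(j + 7))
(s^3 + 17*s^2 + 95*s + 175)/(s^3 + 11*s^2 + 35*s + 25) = (s + 7)/(s + 1)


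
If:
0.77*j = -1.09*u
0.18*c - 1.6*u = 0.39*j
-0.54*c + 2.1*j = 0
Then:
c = 0.00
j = 0.00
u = 0.00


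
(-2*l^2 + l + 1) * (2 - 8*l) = 16*l^3 - 12*l^2 - 6*l + 2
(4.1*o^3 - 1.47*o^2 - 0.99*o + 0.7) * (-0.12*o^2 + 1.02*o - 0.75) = -0.492*o^5 + 4.3584*o^4 - 4.4556*o^3 + 0.00870000000000001*o^2 + 1.4565*o - 0.525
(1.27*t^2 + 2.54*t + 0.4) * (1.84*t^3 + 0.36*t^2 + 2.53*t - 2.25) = 2.3368*t^5 + 5.1308*t^4 + 4.8635*t^3 + 3.7127*t^2 - 4.703*t - 0.9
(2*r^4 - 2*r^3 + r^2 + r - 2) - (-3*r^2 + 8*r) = 2*r^4 - 2*r^3 + 4*r^2 - 7*r - 2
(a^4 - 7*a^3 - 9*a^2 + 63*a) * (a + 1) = a^5 - 6*a^4 - 16*a^3 + 54*a^2 + 63*a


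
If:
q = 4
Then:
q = 4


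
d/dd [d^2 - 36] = 2*d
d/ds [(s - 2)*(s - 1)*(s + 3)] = 3*s^2 - 7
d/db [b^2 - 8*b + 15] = 2*b - 8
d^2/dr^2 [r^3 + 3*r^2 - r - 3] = 6*r + 6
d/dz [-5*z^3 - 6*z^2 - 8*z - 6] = -15*z^2 - 12*z - 8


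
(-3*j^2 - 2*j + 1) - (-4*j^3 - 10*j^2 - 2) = 4*j^3 + 7*j^2 - 2*j + 3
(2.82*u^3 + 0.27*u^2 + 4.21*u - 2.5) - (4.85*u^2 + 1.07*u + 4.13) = 2.82*u^3 - 4.58*u^2 + 3.14*u - 6.63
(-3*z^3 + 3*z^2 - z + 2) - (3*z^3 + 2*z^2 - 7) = -6*z^3 + z^2 - z + 9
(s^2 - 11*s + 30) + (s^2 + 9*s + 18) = 2*s^2 - 2*s + 48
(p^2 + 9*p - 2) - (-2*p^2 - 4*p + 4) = 3*p^2 + 13*p - 6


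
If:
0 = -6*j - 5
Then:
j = -5/6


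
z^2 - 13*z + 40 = (z - 8)*(z - 5)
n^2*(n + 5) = n^3 + 5*n^2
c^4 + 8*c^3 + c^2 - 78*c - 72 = (c - 3)*(c + 1)*(c + 4)*(c + 6)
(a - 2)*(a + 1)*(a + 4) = a^3 + 3*a^2 - 6*a - 8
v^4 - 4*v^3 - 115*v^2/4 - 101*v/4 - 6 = (v - 8)*(v + 1/2)^2*(v + 3)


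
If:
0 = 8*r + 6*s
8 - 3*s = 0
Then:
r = -2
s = 8/3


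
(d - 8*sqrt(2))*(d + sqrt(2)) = d^2 - 7*sqrt(2)*d - 16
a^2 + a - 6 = (a - 2)*(a + 3)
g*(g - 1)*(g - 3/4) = g^3 - 7*g^2/4 + 3*g/4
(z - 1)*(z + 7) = z^2 + 6*z - 7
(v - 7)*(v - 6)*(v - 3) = v^3 - 16*v^2 + 81*v - 126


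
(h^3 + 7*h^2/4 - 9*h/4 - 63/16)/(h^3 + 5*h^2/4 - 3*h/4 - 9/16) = (8*h^2 + 2*h - 21)/(8*h^2 - 2*h - 3)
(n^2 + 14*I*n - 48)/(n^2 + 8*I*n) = (n + 6*I)/n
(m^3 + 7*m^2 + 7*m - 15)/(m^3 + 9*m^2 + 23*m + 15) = (m - 1)/(m + 1)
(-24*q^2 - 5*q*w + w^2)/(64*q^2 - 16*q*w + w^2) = (-3*q - w)/(8*q - w)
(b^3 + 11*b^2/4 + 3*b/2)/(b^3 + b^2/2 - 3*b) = (4*b + 3)/(2*(2*b - 3))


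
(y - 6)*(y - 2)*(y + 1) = y^3 - 7*y^2 + 4*y + 12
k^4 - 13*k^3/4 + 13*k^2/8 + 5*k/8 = k*(k - 5/2)*(k - 1)*(k + 1/4)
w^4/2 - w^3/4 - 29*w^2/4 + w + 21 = (w/2 + 1)*(w - 7/2)*(w - 2)*(w + 3)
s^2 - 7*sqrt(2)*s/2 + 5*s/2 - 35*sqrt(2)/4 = (s + 5/2)*(s - 7*sqrt(2)/2)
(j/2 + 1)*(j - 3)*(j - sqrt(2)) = j^3/2 - sqrt(2)*j^2/2 - j^2/2 - 3*j + sqrt(2)*j/2 + 3*sqrt(2)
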